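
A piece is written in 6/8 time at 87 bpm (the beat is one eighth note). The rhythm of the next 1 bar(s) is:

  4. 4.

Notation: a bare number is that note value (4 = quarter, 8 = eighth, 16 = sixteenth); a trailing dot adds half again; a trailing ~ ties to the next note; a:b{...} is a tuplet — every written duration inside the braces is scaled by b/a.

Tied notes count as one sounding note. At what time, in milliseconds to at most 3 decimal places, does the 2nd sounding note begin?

note 2 onset = 3b = 2068.966ms

1. 0.0ms @ 0 + 2068.966ms (3)
2. 2068.966ms @ 3 + 2068.966ms (3)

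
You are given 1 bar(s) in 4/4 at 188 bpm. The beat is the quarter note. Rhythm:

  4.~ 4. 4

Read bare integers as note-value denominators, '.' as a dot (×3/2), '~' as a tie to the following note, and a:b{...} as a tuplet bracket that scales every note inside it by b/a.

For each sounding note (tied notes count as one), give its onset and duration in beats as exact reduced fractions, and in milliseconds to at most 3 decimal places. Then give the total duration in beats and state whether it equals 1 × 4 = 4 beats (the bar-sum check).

1) 0.0ms=0b +957.447ms=3b
2) 957.447ms=3b +319.149ms=1b
Σ=4b of 4 (188bpm 4/4) — PASS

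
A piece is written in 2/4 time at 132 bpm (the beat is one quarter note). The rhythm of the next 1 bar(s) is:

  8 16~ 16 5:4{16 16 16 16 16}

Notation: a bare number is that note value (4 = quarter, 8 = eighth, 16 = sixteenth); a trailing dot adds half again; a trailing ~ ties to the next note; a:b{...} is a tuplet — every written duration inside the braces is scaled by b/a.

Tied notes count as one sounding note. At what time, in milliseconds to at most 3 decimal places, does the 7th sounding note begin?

1. 0.0ms @ 0 + 227.273ms (1/2)
2. 227.273ms @ 1/2 + 227.273ms (1/2)
3. 454.545ms @ 1 + 90.909ms (1/5)
4. 545.455ms @ 6/5 + 90.909ms (1/5)
5. 636.364ms @ 7/5 + 90.909ms (1/5)
6. 727.273ms @ 8/5 + 90.909ms (1/5)
7. 818.182ms @ 9/5 + 90.909ms (1/5)

note 7 onset = 9/5b = 818.182ms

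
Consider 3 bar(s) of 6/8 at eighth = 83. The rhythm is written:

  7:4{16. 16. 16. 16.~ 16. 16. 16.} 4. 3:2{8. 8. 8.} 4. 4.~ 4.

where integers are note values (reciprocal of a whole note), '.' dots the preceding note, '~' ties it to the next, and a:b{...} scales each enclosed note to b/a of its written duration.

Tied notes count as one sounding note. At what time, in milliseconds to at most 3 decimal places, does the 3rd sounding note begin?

1. 0.0ms @ 0 + 309.811ms (3/7)
2. 309.811ms @ 3/7 + 309.811ms (3/7)
3. 619.621ms @ 6/7 + 309.811ms (3/7)
4. 929.432ms @ 9/7 + 619.621ms (6/7)
5. 1549.053ms @ 15/7 + 309.811ms (3/7)
6. 1858.864ms @ 18/7 + 309.811ms (3/7)
7. 2168.675ms @ 3 + 2168.675ms (3)
8. 4337.349ms @ 6 + 722.892ms (1)
9. 5060.241ms @ 7 + 722.892ms (1)
10. 5783.133ms @ 8 + 722.892ms (1)
11. 6506.024ms @ 9 + 2168.675ms (3)
12. 8674.699ms @ 12 + 4337.349ms (6)

note 3 onset = 6/7b = 619.621ms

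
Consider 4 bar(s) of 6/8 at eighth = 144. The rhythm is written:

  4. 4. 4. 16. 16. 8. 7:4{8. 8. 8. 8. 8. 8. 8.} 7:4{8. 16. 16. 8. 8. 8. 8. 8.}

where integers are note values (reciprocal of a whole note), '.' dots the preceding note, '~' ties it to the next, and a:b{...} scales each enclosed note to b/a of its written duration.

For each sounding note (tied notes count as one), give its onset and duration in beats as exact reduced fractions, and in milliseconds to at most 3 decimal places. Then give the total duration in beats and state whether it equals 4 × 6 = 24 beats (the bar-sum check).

1) 0.0ms=0b +1250.0ms=3b
2) 1250.0ms=3b +1250.0ms=3b
3) 2500.0ms=6b +1250.0ms=3b
4) 3750.0ms=9b +312.5ms=3/4b
5) 4062.5ms=39/4b +312.5ms=3/4b
6) 4375.0ms=21/2b +625.0ms=3/2b
7) 5000.0ms=12b +357.143ms=6/7b
8) 5357.143ms=90/7b +357.143ms=6/7b
9) 5714.286ms=96/7b +357.143ms=6/7b
10) 6071.429ms=102/7b +357.143ms=6/7b
11) 6428.571ms=108/7b +357.143ms=6/7b
12) 6785.714ms=114/7b +357.143ms=6/7b
13) 7142.857ms=120/7b +357.143ms=6/7b
14) 7500.0ms=18b +357.143ms=6/7b
15) 7857.143ms=132/7b +178.571ms=3/7b
16) 8035.714ms=135/7b +178.571ms=3/7b
17) 8214.286ms=138/7b +357.143ms=6/7b
18) 8571.429ms=144/7b +357.143ms=6/7b
19) 8928.571ms=150/7b +357.143ms=6/7b
20) 9285.714ms=156/7b +357.143ms=6/7b
21) 9642.857ms=162/7b +357.143ms=6/7b
Σ=24b of 24 (144bpm 6/8) — PASS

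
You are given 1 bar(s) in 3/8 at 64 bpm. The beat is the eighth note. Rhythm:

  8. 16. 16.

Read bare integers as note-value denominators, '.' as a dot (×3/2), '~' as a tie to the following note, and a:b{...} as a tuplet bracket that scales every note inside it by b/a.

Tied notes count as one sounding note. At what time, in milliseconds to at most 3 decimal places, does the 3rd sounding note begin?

1. 0.0ms @ 0 + 1406.25ms (3/2)
2. 1406.25ms @ 3/2 + 703.125ms (3/4)
3. 2109.375ms @ 9/4 + 703.125ms (3/4)

note 3 onset = 9/4b = 2109.375ms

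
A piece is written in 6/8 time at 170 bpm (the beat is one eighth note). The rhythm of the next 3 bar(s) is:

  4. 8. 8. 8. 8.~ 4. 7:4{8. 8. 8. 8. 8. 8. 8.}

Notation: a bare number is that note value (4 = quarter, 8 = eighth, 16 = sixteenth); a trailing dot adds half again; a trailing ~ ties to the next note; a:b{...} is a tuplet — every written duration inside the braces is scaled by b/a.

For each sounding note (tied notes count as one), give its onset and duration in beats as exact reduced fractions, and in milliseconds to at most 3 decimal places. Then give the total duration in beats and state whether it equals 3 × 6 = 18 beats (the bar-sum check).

1) 0.0ms=0b +1058.824ms=3b
2) 1058.824ms=3b +529.412ms=3/2b
3) 1588.235ms=9/2b +529.412ms=3/2b
4) 2117.647ms=6b +529.412ms=3/2b
5) 2647.059ms=15/2b +1588.235ms=9/2b
6) 4235.294ms=12b +302.521ms=6/7b
7) 4537.815ms=90/7b +302.521ms=6/7b
8) 4840.336ms=96/7b +302.521ms=6/7b
9) 5142.857ms=102/7b +302.521ms=6/7b
10) 5445.378ms=108/7b +302.521ms=6/7b
11) 5747.899ms=114/7b +302.521ms=6/7b
12) 6050.42ms=120/7b +302.521ms=6/7b
Σ=18b of 18 (170bpm 6/8) — PASS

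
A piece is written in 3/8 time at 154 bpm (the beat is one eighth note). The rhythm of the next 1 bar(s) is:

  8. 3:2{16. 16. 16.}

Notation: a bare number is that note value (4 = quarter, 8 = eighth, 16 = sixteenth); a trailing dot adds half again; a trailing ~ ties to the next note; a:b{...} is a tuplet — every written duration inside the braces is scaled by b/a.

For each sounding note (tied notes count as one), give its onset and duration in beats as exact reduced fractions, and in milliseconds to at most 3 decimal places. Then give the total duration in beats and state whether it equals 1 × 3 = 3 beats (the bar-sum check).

1) 0.0ms=0b +584.416ms=3/2b
2) 584.416ms=3/2b +194.805ms=1/2b
3) 779.221ms=2b +194.805ms=1/2b
4) 974.026ms=5/2b +194.805ms=1/2b
Σ=3b of 3 (154bpm 3/8) — PASS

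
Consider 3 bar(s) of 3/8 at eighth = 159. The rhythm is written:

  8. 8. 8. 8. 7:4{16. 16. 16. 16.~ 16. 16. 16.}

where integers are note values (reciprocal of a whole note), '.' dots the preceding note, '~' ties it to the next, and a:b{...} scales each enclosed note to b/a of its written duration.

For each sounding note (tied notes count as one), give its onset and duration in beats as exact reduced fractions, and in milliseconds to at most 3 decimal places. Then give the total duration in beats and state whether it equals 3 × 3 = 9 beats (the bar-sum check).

1) 0.0ms=0b +566.038ms=3/2b
2) 566.038ms=3/2b +566.038ms=3/2b
3) 1132.075ms=3b +566.038ms=3/2b
4) 1698.113ms=9/2b +566.038ms=3/2b
5) 2264.151ms=6b +161.725ms=3/7b
6) 2425.876ms=45/7b +161.725ms=3/7b
7) 2587.601ms=48/7b +161.725ms=3/7b
8) 2749.326ms=51/7b +323.45ms=6/7b
9) 3072.776ms=57/7b +161.725ms=3/7b
10) 3234.501ms=60/7b +161.725ms=3/7b
Σ=9b of 9 (159bpm 3/8) — PASS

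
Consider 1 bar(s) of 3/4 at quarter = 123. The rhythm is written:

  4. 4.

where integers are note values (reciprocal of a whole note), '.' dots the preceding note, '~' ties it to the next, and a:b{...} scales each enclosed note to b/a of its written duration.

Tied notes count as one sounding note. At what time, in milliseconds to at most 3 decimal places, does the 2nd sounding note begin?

1. 0.0ms @ 0 + 731.707ms (3/2)
2. 731.707ms @ 3/2 + 731.707ms (3/2)

note 2 onset = 3/2b = 731.707ms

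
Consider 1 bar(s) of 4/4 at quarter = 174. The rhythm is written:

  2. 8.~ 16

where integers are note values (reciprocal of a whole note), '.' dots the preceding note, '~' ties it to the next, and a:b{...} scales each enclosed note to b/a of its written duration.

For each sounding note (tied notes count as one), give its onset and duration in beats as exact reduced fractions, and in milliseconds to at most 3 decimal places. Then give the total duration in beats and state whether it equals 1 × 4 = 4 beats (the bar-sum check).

1) 0.0ms=0b +1034.483ms=3b
2) 1034.483ms=3b +344.828ms=1b
Σ=4b of 4 (174bpm 4/4) — PASS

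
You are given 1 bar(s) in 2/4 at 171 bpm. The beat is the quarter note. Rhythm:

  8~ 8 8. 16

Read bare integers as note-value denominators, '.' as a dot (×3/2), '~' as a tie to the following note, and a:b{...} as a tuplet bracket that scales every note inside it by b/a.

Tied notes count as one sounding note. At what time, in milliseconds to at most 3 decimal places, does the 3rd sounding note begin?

1. 0.0ms @ 0 + 350.877ms (1)
2. 350.877ms @ 1 + 263.158ms (3/4)
3. 614.035ms @ 7/4 + 87.719ms (1/4)

note 3 onset = 7/4b = 614.035ms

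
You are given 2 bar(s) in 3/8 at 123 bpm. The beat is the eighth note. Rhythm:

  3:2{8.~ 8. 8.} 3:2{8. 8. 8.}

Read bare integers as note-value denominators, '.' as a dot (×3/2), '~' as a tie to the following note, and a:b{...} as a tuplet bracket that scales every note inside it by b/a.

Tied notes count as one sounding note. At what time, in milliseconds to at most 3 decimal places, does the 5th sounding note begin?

note 5 onset = 5b = 2439.024ms

1. 0.0ms @ 0 + 975.61ms (2)
2. 975.61ms @ 2 + 487.805ms (1)
3. 1463.415ms @ 3 + 487.805ms (1)
4. 1951.22ms @ 4 + 487.805ms (1)
5. 2439.024ms @ 5 + 487.805ms (1)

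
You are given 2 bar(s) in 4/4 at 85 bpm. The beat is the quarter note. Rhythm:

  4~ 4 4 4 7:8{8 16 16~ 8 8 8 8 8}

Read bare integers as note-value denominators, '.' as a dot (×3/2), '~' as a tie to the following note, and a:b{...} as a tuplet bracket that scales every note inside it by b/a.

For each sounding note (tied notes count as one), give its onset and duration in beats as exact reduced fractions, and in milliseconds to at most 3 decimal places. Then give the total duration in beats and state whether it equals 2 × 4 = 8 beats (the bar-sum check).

1) 0.0ms=0b +1411.765ms=2b
2) 1411.765ms=2b +705.882ms=1b
3) 2117.647ms=3b +705.882ms=1b
4) 2823.529ms=4b +403.361ms=4/7b
5) 3226.891ms=32/7b +201.681ms=2/7b
6) 3428.571ms=34/7b +605.042ms=6/7b
7) 4033.613ms=40/7b +403.361ms=4/7b
8) 4436.975ms=44/7b +403.361ms=4/7b
9) 4840.336ms=48/7b +403.361ms=4/7b
10) 5243.697ms=52/7b +403.361ms=4/7b
Σ=8b of 8 (85bpm 4/4) — PASS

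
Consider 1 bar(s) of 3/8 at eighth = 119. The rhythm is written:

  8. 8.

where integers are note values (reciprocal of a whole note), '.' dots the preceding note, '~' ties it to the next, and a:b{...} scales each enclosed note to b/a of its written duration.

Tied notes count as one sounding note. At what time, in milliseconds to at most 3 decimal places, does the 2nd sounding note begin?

note 2 onset = 3/2b = 756.303ms

1. 0.0ms @ 0 + 756.303ms (3/2)
2. 756.303ms @ 3/2 + 756.303ms (3/2)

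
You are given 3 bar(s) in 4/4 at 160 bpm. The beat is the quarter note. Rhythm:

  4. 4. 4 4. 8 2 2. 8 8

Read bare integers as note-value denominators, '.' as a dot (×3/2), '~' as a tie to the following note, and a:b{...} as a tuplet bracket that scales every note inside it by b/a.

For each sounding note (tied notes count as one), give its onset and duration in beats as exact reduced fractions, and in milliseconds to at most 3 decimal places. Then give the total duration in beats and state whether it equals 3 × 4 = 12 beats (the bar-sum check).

1) 0.0ms=0b +562.5ms=3/2b
2) 562.5ms=3/2b +562.5ms=3/2b
3) 1125.0ms=3b +375.0ms=1b
4) 1500.0ms=4b +562.5ms=3/2b
5) 2062.5ms=11/2b +187.5ms=1/2b
6) 2250.0ms=6b +750.0ms=2b
7) 3000.0ms=8b +1125.0ms=3b
8) 4125.0ms=11b +187.5ms=1/2b
9) 4312.5ms=23/2b +187.5ms=1/2b
Σ=12b of 12 (160bpm 4/4) — PASS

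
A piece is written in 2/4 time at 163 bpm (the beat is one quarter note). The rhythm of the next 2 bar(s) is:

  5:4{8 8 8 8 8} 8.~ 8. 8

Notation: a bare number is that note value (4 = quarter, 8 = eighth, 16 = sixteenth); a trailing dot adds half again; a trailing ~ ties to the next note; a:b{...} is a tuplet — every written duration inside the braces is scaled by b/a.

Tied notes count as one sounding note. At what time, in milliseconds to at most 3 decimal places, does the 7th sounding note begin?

note 7 onset = 7/2b = 1288.344ms

1. 0.0ms @ 0 + 147.239ms (2/5)
2. 147.239ms @ 2/5 + 147.239ms (2/5)
3. 294.479ms @ 4/5 + 147.239ms (2/5)
4. 441.718ms @ 6/5 + 147.239ms (2/5)
5. 588.957ms @ 8/5 + 147.239ms (2/5)
6. 736.196ms @ 2 + 552.147ms (3/2)
7. 1288.344ms @ 7/2 + 184.049ms (1/2)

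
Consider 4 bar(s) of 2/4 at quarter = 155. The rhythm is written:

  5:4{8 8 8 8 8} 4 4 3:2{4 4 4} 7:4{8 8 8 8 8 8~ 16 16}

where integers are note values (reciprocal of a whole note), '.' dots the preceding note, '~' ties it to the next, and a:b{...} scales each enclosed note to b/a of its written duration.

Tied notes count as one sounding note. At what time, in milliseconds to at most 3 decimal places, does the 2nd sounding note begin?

1. 0.0ms @ 0 + 154.839ms (2/5)
2. 154.839ms @ 2/5 + 154.839ms (2/5)
3. 309.677ms @ 4/5 + 154.839ms (2/5)
4. 464.516ms @ 6/5 + 154.839ms (2/5)
5. 619.355ms @ 8/5 + 154.839ms (2/5)
6. 774.194ms @ 2 + 387.097ms (1)
7. 1161.29ms @ 3 + 387.097ms (1)
8. 1548.387ms @ 4 + 258.065ms (2/3)
9. 1806.452ms @ 14/3 + 258.065ms (2/3)
10. 2064.516ms @ 16/3 + 258.065ms (2/3)
11. 2322.581ms @ 6 + 110.599ms (2/7)
12. 2433.18ms @ 44/7 + 110.599ms (2/7)
13. 2543.779ms @ 46/7 + 110.599ms (2/7)
14. 2654.378ms @ 48/7 + 110.599ms (2/7)
15. 2764.977ms @ 50/7 + 110.599ms (2/7)
16. 2875.576ms @ 52/7 + 165.899ms (3/7)
17. 3041.475ms @ 55/7 + 55.3ms (1/7)

note 2 onset = 2/5b = 154.839ms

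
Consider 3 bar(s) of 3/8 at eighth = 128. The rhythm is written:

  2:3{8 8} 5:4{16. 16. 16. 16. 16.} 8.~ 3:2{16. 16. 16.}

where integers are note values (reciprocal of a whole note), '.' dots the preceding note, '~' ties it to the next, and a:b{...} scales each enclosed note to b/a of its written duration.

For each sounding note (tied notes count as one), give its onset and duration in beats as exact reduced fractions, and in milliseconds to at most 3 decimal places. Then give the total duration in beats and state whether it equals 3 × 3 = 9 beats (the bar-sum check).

1) 0.0ms=0b +703.125ms=3/2b
2) 703.125ms=3/2b +703.125ms=3/2b
3) 1406.25ms=3b +281.25ms=3/5b
4) 1687.5ms=18/5b +281.25ms=3/5b
5) 1968.75ms=21/5b +281.25ms=3/5b
6) 2250.0ms=24/5b +281.25ms=3/5b
7) 2531.25ms=27/5b +281.25ms=3/5b
8) 2812.5ms=6b +937.5ms=2b
9) 3750.0ms=8b +234.375ms=1/2b
10) 3984.375ms=17/2b +234.375ms=1/2b
Σ=9b of 9 (128bpm 3/8) — PASS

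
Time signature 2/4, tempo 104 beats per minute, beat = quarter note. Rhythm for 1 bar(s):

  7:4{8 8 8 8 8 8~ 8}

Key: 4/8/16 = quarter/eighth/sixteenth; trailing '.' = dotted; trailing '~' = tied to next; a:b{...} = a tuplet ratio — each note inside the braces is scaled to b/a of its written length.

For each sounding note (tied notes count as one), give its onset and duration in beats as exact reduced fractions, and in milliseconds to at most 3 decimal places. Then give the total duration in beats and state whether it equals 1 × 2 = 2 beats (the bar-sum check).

1) 0.0ms=0b +164.835ms=2/7b
2) 164.835ms=2/7b +164.835ms=2/7b
3) 329.67ms=4/7b +164.835ms=2/7b
4) 494.505ms=6/7b +164.835ms=2/7b
5) 659.341ms=8/7b +164.835ms=2/7b
6) 824.176ms=10/7b +329.67ms=4/7b
Σ=2b of 2 (104bpm 2/4) — PASS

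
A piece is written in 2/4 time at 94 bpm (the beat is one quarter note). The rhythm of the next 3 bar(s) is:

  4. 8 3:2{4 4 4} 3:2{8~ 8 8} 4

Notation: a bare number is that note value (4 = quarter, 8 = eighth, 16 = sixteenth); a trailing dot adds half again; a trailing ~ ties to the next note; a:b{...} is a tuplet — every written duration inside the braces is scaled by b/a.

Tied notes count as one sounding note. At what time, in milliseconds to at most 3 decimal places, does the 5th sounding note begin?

1. 0.0ms @ 0 + 957.447ms (3/2)
2. 957.447ms @ 3/2 + 319.149ms (1/2)
3. 1276.596ms @ 2 + 425.532ms (2/3)
4. 1702.128ms @ 8/3 + 425.532ms (2/3)
5. 2127.66ms @ 10/3 + 425.532ms (2/3)
6. 2553.191ms @ 4 + 425.532ms (2/3)
7. 2978.723ms @ 14/3 + 212.766ms (1/3)
8. 3191.489ms @ 5 + 638.298ms (1)

note 5 onset = 10/3b = 2127.66ms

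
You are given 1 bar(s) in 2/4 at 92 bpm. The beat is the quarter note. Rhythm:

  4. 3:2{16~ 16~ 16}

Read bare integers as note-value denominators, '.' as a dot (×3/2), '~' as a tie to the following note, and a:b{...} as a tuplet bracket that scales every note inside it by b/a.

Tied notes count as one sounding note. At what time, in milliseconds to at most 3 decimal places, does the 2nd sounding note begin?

1. 0.0ms @ 0 + 978.261ms (3/2)
2. 978.261ms @ 3/2 + 326.087ms (1/2)

note 2 onset = 3/2b = 978.261ms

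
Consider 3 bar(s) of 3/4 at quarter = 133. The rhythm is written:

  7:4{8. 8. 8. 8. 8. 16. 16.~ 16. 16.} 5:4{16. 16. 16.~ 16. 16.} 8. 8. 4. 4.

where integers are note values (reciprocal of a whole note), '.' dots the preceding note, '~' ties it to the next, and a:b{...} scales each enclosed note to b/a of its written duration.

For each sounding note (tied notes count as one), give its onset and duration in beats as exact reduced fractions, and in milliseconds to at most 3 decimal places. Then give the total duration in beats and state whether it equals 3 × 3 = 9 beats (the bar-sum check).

1) 0.0ms=0b +193.34ms=3/7b
2) 193.34ms=3/7b +193.34ms=3/7b
3) 386.681ms=6/7b +193.34ms=3/7b
4) 580.021ms=9/7b +193.34ms=3/7b
5) 773.362ms=12/7b +193.34ms=3/7b
6) 966.702ms=15/7b +96.67ms=3/14b
7) 1063.373ms=33/14b +193.34ms=3/7b
8) 1256.713ms=39/14b +96.67ms=3/14b
9) 1353.383ms=3b +135.338ms=3/10b
10) 1488.722ms=33/10b +135.338ms=3/10b
11) 1624.06ms=18/5b +270.677ms=3/5b
12) 1894.737ms=21/5b +135.338ms=3/10b
13) 2030.075ms=9/2b +338.346ms=3/4b
14) 2368.421ms=21/4b +338.346ms=3/4b
15) 2706.767ms=6b +676.692ms=3/2b
16) 3383.459ms=15/2b +676.692ms=3/2b
Σ=9b of 9 (133bpm 3/4) — PASS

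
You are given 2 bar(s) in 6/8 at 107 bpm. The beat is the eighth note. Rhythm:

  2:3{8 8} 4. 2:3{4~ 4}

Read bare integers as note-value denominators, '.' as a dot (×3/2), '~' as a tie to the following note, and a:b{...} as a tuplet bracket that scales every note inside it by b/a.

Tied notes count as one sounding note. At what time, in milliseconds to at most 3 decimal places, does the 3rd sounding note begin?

1. 0.0ms @ 0 + 841.121ms (3/2)
2. 841.121ms @ 3/2 + 841.121ms (3/2)
3. 1682.243ms @ 3 + 1682.243ms (3)
4. 3364.486ms @ 6 + 3364.486ms (6)

note 3 onset = 3b = 1682.243ms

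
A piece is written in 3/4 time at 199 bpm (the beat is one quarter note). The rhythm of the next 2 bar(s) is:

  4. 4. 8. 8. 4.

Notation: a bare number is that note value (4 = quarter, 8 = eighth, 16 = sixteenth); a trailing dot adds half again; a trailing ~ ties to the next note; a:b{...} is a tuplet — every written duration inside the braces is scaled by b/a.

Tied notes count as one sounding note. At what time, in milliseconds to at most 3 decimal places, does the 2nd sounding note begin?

note 2 onset = 3/2b = 452.261ms

1. 0.0ms @ 0 + 452.261ms (3/2)
2. 452.261ms @ 3/2 + 452.261ms (3/2)
3. 904.523ms @ 3 + 226.131ms (3/4)
4. 1130.653ms @ 15/4 + 226.131ms (3/4)
5. 1356.784ms @ 9/2 + 452.261ms (3/2)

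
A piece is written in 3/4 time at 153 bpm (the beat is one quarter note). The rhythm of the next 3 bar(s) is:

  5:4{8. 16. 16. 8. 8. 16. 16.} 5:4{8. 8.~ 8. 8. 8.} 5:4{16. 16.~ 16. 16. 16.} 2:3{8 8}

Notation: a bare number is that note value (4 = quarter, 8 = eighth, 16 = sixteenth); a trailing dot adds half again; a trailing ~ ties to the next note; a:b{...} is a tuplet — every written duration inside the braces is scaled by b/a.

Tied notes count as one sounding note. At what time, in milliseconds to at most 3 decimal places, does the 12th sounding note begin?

1. 0.0ms @ 0 + 235.294ms (3/5)
2. 235.294ms @ 3/5 + 117.647ms (3/10)
3. 352.941ms @ 9/10 + 117.647ms (3/10)
4. 470.588ms @ 6/5 + 235.294ms (3/5)
5. 705.882ms @ 9/5 + 235.294ms (3/5)
6. 941.176ms @ 12/5 + 117.647ms (3/10)
7. 1058.824ms @ 27/10 + 117.647ms (3/10)
8. 1176.471ms @ 3 + 235.294ms (3/5)
9. 1411.765ms @ 18/5 + 470.588ms (6/5)
10. 1882.353ms @ 24/5 + 235.294ms (3/5)
11. 2117.647ms @ 27/5 + 235.294ms (3/5)
12. 2352.941ms @ 6 + 117.647ms (3/10)
13. 2470.588ms @ 63/10 + 235.294ms (3/5)
14. 2705.882ms @ 69/10 + 117.647ms (3/10)
15. 2823.529ms @ 36/5 + 117.647ms (3/10)
16. 2941.176ms @ 15/2 + 294.118ms (3/4)
17. 3235.294ms @ 33/4 + 294.118ms (3/4)

note 12 onset = 6b = 2352.941ms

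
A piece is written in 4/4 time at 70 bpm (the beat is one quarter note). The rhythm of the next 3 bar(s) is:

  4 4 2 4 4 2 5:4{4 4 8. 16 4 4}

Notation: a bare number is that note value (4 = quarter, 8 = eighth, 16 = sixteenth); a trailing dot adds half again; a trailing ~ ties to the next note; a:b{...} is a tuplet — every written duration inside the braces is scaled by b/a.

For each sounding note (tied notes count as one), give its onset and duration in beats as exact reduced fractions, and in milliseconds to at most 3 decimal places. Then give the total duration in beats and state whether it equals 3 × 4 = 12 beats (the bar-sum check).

1) 0.0ms=0b +857.143ms=1b
2) 857.143ms=1b +857.143ms=1b
3) 1714.286ms=2b +1714.286ms=2b
4) 3428.571ms=4b +857.143ms=1b
5) 4285.714ms=5b +857.143ms=1b
6) 5142.857ms=6b +1714.286ms=2b
7) 6857.143ms=8b +685.714ms=4/5b
8) 7542.857ms=44/5b +685.714ms=4/5b
9) 8228.571ms=48/5b +514.286ms=3/5b
10) 8742.857ms=51/5b +171.429ms=1/5b
11) 8914.286ms=52/5b +685.714ms=4/5b
12) 9600.0ms=56/5b +685.714ms=4/5b
Σ=12b of 12 (70bpm 4/4) — PASS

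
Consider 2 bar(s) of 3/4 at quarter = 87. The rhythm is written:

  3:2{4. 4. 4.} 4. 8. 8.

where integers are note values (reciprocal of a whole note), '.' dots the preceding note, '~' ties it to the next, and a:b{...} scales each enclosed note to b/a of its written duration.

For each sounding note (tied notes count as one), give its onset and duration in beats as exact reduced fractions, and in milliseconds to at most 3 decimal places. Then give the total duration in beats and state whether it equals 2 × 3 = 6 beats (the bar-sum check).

1) 0.0ms=0b +689.655ms=1b
2) 689.655ms=1b +689.655ms=1b
3) 1379.31ms=2b +689.655ms=1b
4) 2068.966ms=3b +1034.483ms=3/2b
5) 3103.448ms=9/2b +517.241ms=3/4b
6) 3620.69ms=21/4b +517.241ms=3/4b
Σ=6b of 6 (87bpm 3/4) — PASS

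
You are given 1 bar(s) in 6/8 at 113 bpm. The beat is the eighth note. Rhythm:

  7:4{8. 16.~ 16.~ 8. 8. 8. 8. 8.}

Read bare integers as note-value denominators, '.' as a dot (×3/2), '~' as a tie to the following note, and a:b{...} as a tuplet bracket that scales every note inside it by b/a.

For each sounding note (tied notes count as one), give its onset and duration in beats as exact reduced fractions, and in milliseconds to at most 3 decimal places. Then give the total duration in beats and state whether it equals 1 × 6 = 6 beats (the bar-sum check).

1) 0.0ms=0b +455.12ms=6/7b
2) 455.12ms=6/7b +910.24ms=12/7b
3) 1365.36ms=18/7b +455.12ms=6/7b
4) 1820.48ms=24/7b +455.12ms=6/7b
5) 2275.601ms=30/7b +455.12ms=6/7b
6) 2730.721ms=36/7b +455.12ms=6/7b
Σ=6b of 6 (113bpm 6/8) — PASS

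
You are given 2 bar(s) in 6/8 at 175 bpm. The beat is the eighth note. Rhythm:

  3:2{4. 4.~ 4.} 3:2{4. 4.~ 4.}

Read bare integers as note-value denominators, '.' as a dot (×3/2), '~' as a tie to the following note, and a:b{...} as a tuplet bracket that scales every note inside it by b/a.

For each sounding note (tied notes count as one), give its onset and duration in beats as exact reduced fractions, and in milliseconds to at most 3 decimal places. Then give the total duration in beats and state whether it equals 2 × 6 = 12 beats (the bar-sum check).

1) 0.0ms=0b +685.714ms=2b
2) 685.714ms=2b +1371.429ms=4b
3) 2057.143ms=6b +685.714ms=2b
4) 2742.857ms=8b +1371.429ms=4b
Σ=12b of 12 (175bpm 6/8) — PASS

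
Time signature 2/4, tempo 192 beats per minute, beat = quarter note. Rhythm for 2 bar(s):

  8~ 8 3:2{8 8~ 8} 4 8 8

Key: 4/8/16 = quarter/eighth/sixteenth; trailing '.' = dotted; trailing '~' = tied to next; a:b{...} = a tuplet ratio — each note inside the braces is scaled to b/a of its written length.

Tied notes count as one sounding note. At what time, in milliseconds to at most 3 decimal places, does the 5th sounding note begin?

note 5 onset = 3b = 937.5ms

1. 0.0ms @ 0 + 312.5ms (1)
2. 312.5ms @ 1 + 104.167ms (1/3)
3. 416.667ms @ 4/3 + 208.333ms (2/3)
4. 625.0ms @ 2 + 312.5ms (1)
5. 937.5ms @ 3 + 156.25ms (1/2)
6. 1093.75ms @ 7/2 + 156.25ms (1/2)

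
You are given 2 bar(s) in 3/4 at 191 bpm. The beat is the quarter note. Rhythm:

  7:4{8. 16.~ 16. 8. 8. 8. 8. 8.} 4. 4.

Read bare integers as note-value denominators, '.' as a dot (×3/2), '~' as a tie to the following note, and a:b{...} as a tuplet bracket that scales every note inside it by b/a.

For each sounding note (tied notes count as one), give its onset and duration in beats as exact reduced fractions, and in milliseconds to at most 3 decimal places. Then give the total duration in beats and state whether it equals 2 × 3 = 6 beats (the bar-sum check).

1) 0.0ms=0b +134.63ms=3/7b
2) 134.63ms=3/7b +134.63ms=3/7b
3) 269.26ms=6/7b +134.63ms=3/7b
4) 403.889ms=9/7b +134.63ms=3/7b
5) 538.519ms=12/7b +134.63ms=3/7b
6) 673.149ms=15/7b +134.63ms=3/7b
7) 807.779ms=18/7b +134.63ms=3/7b
8) 942.408ms=3b +471.204ms=3/2b
9) 1413.613ms=9/2b +471.204ms=3/2b
Σ=6b of 6 (191bpm 3/4) — PASS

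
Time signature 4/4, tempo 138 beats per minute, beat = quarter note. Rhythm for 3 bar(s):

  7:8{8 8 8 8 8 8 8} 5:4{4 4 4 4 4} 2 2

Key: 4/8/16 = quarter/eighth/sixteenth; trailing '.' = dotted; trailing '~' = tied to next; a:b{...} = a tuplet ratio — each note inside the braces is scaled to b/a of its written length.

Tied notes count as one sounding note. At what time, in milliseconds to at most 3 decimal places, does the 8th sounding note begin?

note 8 onset = 4b = 1739.13ms

1. 0.0ms @ 0 + 248.447ms (4/7)
2. 248.447ms @ 4/7 + 248.447ms (4/7)
3. 496.894ms @ 8/7 + 248.447ms (4/7)
4. 745.342ms @ 12/7 + 248.447ms (4/7)
5. 993.789ms @ 16/7 + 248.447ms (4/7)
6. 1242.236ms @ 20/7 + 248.447ms (4/7)
7. 1490.683ms @ 24/7 + 248.447ms (4/7)
8. 1739.13ms @ 4 + 347.826ms (4/5)
9. 2086.957ms @ 24/5 + 347.826ms (4/5)
10. 2434.783ms @ 28/5 + 347.826ms (4/5)
11. 2782.609ms @ 32/5 + 347.826ms (4/5)
12. 3130.435ms @ 36/5 + 347.826ms (4/5)
13. 3478.261ms @ 8 + 869.565ms (2)
14. 4347.826ms @ 10 + 869.565ms (2)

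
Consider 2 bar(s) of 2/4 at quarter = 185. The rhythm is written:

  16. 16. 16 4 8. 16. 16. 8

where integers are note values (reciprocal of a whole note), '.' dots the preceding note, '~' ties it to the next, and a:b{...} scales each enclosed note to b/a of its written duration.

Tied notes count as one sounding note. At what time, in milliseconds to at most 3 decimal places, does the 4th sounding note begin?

note 4 onset = 1b = 324.324ms

1. 0.0ms @ 0 + 121.622ms (3/8)
2. 121.622ms @ 3/8 + 121.622ms (3/8)
3. 243.243ms @ 3/4 + 81.081ms (1/4)
4. 324.324ms @ 1 + 324.324ms (1)
5. 648.649ms @ 2 + 243.243ms (3/4)
6. 891.892ms @ 11/4 + 121.622ms (3/8)
7. 1013.514ms @ 25/8 + 121.622ms (3/8)
8. 1135.135ms @ 7/2 + 162.162ms (1/2)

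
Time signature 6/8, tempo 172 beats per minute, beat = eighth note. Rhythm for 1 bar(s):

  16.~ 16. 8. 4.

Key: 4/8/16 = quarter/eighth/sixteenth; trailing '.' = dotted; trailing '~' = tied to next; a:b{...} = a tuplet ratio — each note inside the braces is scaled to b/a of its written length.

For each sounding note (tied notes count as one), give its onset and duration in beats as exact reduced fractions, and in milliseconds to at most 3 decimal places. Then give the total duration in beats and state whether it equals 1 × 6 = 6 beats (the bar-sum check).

1) 0.0ms=0b +523.256ms=3/2b
2) 523.256ms=3/2b +523.256ms=3/2b
3) 1046.512ms=3b +1046.512ms=3b
Σ=6b of 6 (172bpm 6/8) — PASS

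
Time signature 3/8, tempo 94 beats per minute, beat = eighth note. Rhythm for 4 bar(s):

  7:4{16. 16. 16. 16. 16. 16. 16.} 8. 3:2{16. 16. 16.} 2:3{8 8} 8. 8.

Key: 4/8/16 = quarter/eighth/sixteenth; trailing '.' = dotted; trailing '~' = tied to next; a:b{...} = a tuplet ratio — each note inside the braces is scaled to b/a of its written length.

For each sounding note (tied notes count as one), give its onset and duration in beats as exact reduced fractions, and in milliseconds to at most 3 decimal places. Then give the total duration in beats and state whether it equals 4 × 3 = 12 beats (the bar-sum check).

1) 0.0ms=0b +273.556ms=3/7b
2) 273.556ms=3/7b +273.556ms=3/7b
3) 547.112ms=6/7b +273.556ms=3/7b
4) 820.669ms=9/7b +273.556ms=3/7b
5) 1094.225ms=12/7b +273.556ms=3/7b
6) 1367.781ms=15/7b +273.556ms=3/7b
7) 1641.337ms=18/7b +273.556ms=3/7b
8) 1914.894ms=3b +957.447ms=3/2b
9) 2872.34ms=9/2b +319.149ms=1/2b
10) 3191.489ms=5b +319.149ms=1/2b
11) 3510.638ms=11/2b +319.149ms=1/2b
12) 3829.787ms=6b +957.447ms=3/2b
13) 4787.234ms=15/2b +957.447ms=3/2b
14) 5744.681ms=9b +957.447ms=3/2b
15) 6702.128ms=21/2b +957.447ms=3/2b
Σ=12b of 12 (94bpm 3/8) — PASS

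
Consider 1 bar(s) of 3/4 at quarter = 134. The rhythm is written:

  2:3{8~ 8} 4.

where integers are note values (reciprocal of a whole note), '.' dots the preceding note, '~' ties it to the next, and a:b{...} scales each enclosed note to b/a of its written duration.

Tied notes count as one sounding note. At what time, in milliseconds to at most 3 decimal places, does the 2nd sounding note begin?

note 2 onset = 3/2b = 671.642ms

1. 0.0ms @ 0 + 671.642ms (3/2)
2. 671.642ms @ 3/2 + 671.642ms (3/2)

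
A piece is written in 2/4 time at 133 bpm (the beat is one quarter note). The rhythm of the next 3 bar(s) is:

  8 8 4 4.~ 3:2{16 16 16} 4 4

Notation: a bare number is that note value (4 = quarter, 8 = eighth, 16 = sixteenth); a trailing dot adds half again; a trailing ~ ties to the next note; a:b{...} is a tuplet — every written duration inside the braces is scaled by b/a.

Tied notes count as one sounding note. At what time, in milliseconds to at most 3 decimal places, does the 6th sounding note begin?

note 6 onset = 23/6b = 1729.323ms

1. 0.0ms @ 0 + 225.564ms (1/2)
2. 225.564ms @ 1/2 + 225.564ms (1/2)
3. 451.128ms @ 1 + 451.128ms (1)
4. 902.256ms @ 2 + 751.88ms (5/3)
5. 1654.135ms @ 11/3 + 75.188ms (1/6)
6. 1729.323ms @ 23/6 + 75.188ms (1/6)
7. 1804.511ms @ 4 + 451.128ms (1)
8. 2255.639ms @ 5 + 451.128ms (1)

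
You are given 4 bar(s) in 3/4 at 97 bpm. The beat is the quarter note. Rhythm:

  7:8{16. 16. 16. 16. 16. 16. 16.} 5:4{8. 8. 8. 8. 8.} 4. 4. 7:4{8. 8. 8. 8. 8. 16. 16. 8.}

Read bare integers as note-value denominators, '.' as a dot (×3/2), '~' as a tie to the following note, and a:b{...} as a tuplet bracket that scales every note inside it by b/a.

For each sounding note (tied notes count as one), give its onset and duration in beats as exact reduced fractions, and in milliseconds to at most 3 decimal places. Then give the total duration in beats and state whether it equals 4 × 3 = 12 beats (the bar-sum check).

1) 0.0ms=0b +265.096ms=3/7b
2) 265.096ms=3/7b +265.096ms=3/7b
3) 530.191ms=6/7b +265.096ms=3/7b
4) 795.287ms=9/7b +265.096ms=3/7b
5) 1060.383ms=12/7b +265.096ms=3/7b
6) 1325.479ms=15/7b +265.096ms=3/7b
7) 1590.574ms=18/7b +265.096ms=3/7b
8) 1855.67ms=3b +371.134ms=3/5b
9) 2226.804ms=18/5b +371.134ms=3/5b
10) 2597.938ms=21/5b +371.134ms=3/5b
11) 2969.072ms=24/5b +371.134ms=3/5b
12) 3340.206ms=27/5b +371.134ms=3/5b
13) 3711.34ms=6b +927.835ms=3/2b
14) 4639.175ms=15/2b +927.835ms=3/2b
15) 5567.01ms=9b +265.096ms=3/7b
16) 5832.106ms=66/7b +265.096ms=3/7b
17) 6097.202ms=69/7b +265.096ms=3/7b
18) 6362.297ms=72/7b +265.096ms=3/7b
19) 6627.393ms=75/7b +265.096ms=3/7b
20) 6892.489ms=78/7b +132.548ms=3/14b
21) 7025.037ms=159/14b +132.548ms=3/14b
22) 7157.585ms=81/7b +265.096ms=3/7b
Σ=12b of 12 (97bpm 3/4) — PASS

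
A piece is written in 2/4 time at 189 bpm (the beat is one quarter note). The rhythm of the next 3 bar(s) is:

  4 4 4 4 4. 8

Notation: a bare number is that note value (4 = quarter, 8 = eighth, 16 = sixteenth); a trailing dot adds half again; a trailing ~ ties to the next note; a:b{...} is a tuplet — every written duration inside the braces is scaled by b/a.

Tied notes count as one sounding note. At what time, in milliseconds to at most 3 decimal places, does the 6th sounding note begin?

note 6 onset = 11/2b = 1746.032ms

1. 0.0ms @ 0 + 317.46ms (1)
2. 317.46ms @ 1 + 317.46ms (1)
3. 634.921ms @ 2 + 317.46ms (1)
4. 952.381ms @ 3 + 317.46ms (1)
5. 1269.841ms @ 4 + 476.19ms (3/2)
6. 1746.032ms @ 11/2 + 158.73ms (1/2)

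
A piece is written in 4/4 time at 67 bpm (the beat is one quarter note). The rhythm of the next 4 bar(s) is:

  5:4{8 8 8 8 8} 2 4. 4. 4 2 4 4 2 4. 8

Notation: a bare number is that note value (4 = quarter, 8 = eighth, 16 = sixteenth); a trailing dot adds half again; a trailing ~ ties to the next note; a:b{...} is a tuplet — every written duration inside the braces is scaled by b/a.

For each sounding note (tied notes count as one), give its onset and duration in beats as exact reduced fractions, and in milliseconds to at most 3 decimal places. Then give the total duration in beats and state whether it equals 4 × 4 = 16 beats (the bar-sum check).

1) 0.0ms=0b +358.209ms=2/5b
2) 358.209ms=2/5b +358.209ms=2/5b
3) 716.418ms=4/5b +358.209ms=2/5b
4) 1074.627ms=6/5b +358.209ms=2/5b
5) 1432.836ms=8/5b +358.209ms=2/5b
6) 1791.045ms=2b +1791.045ms=2b
7) 3582.09ms=4b +1343.284ms=3/2b
8) 4925.373ms=11/2b +1343.284ms=3/2b
9) 6268.657ms=7b +895.522ms=1b
10) 7164.179ms=8b +1791.045ms=2b
11) 8955.224ms=10b +895.522ms=1b
12) 9850.746ms=11b +895.522ms=1b
13) 10746.269ms=12b +1791.045ms=2b
14) 12537.313ms=14b +1343.284ms=3/2b
15) 13880.597ms=31/2b +447.761ms=1/2b
Σ=16b of 16 (67bpm 4/4) — PASS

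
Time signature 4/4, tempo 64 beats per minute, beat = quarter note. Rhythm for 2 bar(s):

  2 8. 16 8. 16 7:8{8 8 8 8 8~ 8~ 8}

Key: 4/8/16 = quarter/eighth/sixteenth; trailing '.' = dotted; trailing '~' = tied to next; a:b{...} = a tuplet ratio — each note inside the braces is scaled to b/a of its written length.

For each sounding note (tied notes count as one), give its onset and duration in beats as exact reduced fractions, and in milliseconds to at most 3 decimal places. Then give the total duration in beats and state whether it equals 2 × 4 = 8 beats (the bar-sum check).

1) 0.0ms=0b +1875.0ms=2b
2) 1875.0ms=2b +703.125ms=3/4b
3) 2578.125ms=11/4b +234.375ms=1/4b
4) 2812.5ms=3b +703.125ms=3/4b
5) 3515.625ms=15/4b +234.375ms=1/4b
6) 3750.0ms=4b +535.714ms=4/7b
7) 4285.714ms=32/7b +535.714ms=4/7b
8) 4821.429ms=36/7b +535.714ms=4/7b
9) 5357.143ms=40/7b +535.714ms=4/7b
10) 5892.857ms=44/7b +1607.143ms=12/7b
Σ=8b of 8 (64bpm 4/4) — PASS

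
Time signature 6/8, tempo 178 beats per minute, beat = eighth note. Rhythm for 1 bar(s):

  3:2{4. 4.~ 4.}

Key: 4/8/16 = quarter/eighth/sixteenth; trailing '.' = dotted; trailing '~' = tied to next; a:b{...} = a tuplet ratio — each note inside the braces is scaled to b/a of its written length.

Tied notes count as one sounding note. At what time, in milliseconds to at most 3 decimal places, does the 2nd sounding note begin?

1. 0.0ms @ 0 + 674.157ms (2)
2. 674.157ms @ 2 + 1348.315ms (4)

note 2 onset = 2b = 674.157ms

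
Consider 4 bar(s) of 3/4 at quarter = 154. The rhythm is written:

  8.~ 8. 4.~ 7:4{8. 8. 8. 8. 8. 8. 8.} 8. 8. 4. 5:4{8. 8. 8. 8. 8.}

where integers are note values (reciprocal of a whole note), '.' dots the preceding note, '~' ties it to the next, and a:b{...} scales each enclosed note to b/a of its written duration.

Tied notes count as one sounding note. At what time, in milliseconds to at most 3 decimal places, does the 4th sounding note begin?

note 4 onset = 27/7b = 1502.783ms

1. 0.0ms @ 0 + 584.416ms (3/2)
2. 584.416ms @ 3/2 + 751.391ms (27/14)
3. 1335.807ms @ 24/7 + 166.976ms (3/7)
4. 1502.783ms @ 27/7 + 166.976ms (3/7)
5. 1669.759ms @ 30/7 + 166.976ms (3/7)
6. 1836.735ms @ 33/7 + 166.976ms (3/7)
7. 2003.711ms @ 36/7 + 166.976ms (3/7)
8. 2170.686ms @ 39/7 + 166.976ms (3/7)
9. 2337.662ms @ 6 + 292.208ms (3/4)
10. 2629.87ms @ 27/4 + 292.208ms (3/4)
11. 2922.078ms @ 15/2 + 584.416ms (3/2)
12. 3506.494ms @ 9 + 233.766ms (3/5)
13. 3740.26ms @ 48/5 + 233.766ms (3/5)
14. 3974.026ms @ 51/5 + 233.766ms (3/5)
15. 4207.792ms @ 54/5 + 233.766ms (3/5)
16. 4441.558ms @ 57/5 + 233.766ms (3/5)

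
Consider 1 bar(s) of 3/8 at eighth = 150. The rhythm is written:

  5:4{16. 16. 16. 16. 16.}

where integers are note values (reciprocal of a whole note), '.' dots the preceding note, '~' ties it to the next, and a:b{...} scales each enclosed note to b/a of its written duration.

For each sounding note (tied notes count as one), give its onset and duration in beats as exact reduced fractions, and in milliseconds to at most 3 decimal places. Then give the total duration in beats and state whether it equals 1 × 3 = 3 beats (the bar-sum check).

1) 0.0ms=0b +240.0ms=3/5b
2) 240.0ms=3/5b +240.0ms=3/5b
3) 480.0ms=6/5b +240.0ms=3/5b
4) 720.0ms=9/5b +240.0ms=3/5b
5) 960.0ms=12/5b +240.0ms=3/5b
Σ=3b of 3 (150bpm 3/8) — PASS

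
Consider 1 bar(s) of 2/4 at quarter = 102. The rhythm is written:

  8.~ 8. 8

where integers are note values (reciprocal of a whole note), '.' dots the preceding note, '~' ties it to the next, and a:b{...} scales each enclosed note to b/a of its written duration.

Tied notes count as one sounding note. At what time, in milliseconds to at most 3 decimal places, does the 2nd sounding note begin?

note 2 onset = 3/2b = 882.353ms

1. 0.0ms @ 0 + 882.353ms (3/2)
2. 882.353ms @ 3/2 + 294.118ms (1/2)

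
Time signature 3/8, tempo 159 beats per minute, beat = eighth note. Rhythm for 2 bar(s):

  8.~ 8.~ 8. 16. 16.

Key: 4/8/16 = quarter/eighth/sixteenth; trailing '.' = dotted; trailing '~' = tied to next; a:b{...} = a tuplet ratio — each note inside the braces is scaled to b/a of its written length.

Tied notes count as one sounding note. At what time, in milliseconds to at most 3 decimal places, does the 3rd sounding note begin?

note 3 onset = 21/4b = 1981.132ms

1. 0.0ms @ 0 + 1698.113ms (9/2)
2. 1698.113ms @ 9/2 + 283.019ms (3/4)
3. 1981.132ms @ 21/4 + 283.019ms (3/4)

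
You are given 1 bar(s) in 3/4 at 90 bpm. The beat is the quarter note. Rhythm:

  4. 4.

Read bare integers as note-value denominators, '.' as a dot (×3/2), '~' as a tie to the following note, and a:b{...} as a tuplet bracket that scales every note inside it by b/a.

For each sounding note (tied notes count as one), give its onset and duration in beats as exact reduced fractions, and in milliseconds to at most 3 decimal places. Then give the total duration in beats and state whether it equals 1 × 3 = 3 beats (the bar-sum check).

1) 0.0ms=0b +1000.0ms=3/2b
2) 1000.0ms=3/2b +1000.0ms=3/2b
Σ=3b of 3 (90bpm 3/4) — PASS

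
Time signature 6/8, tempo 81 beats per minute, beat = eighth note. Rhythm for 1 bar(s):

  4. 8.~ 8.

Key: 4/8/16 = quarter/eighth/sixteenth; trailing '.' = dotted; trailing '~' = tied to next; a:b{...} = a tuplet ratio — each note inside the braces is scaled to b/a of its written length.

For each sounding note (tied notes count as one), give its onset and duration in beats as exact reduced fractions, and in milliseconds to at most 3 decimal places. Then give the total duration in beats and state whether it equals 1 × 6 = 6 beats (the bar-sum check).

1) 0.0ms=0b +2222.222ms=3b
2) 2222.222ms=3b +2222.222ms=3b
Σ=6b of 6 (81bpm 6/8) — PASS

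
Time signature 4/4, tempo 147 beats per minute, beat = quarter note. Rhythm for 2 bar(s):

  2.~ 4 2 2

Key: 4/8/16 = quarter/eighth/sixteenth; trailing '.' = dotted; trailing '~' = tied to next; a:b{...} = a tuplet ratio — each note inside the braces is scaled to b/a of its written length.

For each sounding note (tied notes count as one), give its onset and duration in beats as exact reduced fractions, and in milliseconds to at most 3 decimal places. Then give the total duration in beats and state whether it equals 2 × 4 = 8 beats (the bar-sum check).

1) 0.0ms=0b +1632.653ms=4b
2) 1632.653ms=4b +816.327ms=2b
3) 2448.98ms=6b +816.327ms=2b
Σ=8b of 8 (147bpm 4/4) — PASS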